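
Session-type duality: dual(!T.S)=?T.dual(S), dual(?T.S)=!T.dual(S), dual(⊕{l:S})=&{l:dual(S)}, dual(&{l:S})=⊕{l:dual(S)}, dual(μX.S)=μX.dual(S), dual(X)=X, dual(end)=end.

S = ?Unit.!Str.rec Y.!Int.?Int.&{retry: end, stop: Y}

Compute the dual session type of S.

?Unit = !Unit
  !Str = ?Str
    rec Y = rec Y  (rec unchanged)
      !Int = ?Int
        ?Int = !Int
          &{retry,stop} = +{retry,stop}  (&→⊕)
            • retry:
              dual(end) = end
            • stop:
              dual(Y) = Y

!Unit.?Str.rec Y.?Int.!Int.+{retry: end, stop: Y}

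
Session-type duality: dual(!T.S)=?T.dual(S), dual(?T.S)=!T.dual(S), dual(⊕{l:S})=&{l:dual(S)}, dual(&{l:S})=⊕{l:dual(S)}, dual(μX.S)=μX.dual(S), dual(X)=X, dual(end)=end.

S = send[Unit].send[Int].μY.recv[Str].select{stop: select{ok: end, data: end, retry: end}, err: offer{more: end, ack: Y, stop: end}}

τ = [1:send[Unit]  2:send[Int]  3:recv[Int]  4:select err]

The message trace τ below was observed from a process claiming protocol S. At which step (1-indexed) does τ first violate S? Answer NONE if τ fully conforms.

@1 send[Unit]  ✓  now at send[Int].μY.…
@2 send[Int]  ✓  now at μY.…
@3 got recv[Int], protocol expects recv[Str]  ✗

3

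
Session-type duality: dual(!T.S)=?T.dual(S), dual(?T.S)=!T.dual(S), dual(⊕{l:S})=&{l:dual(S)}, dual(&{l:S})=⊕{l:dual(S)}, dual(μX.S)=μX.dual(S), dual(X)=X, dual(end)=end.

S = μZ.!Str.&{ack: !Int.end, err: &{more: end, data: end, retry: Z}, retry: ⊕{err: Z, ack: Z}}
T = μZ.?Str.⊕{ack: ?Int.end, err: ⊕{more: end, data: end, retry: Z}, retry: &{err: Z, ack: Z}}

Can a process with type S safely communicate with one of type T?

YES

μZ vs μZ  match (μ self-dual)
  !Str vs ?Str  match
    &{ack,err,retry} vs ⊕{ack,err,retry}  match label sets agree
      case ack:
        !Int vs ?Int  match
          end vs end  match
      case err:
        &{more,data,retry} vs ⊕{more,data,retry}  match label sets agree
          case more:
            end vs end  match
          case data:
            end vs end  match
          case retry:
            Z vs Z  match
      case retry:
        ⊕{err,ack} vs &{err,ack}  match label sets agree
          case err:
            Z vs Z  match
          case ack:
            Z vs Z  match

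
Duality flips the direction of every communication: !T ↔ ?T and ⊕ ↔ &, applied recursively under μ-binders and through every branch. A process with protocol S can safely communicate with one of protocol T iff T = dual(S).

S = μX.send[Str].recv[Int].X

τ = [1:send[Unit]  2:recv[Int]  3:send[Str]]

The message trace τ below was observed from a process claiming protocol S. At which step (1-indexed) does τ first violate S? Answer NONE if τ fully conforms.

1

step 1: got send[Unit], protocol expects send[Str]  ✗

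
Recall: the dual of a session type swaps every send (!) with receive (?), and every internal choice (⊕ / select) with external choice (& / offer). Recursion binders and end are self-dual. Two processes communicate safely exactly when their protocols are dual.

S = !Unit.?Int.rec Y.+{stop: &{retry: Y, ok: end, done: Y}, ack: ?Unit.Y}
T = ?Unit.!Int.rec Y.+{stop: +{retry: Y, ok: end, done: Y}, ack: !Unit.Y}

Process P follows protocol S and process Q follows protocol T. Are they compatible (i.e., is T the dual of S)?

!Unit | ?Unit  ✓
  ?Int | !Int  ✓
    rec Y | rec Y  ✓ (binder kept)
      +{stop,ack} | +{stop,ack}  ✗ choice polarity not flipped — not dual

NO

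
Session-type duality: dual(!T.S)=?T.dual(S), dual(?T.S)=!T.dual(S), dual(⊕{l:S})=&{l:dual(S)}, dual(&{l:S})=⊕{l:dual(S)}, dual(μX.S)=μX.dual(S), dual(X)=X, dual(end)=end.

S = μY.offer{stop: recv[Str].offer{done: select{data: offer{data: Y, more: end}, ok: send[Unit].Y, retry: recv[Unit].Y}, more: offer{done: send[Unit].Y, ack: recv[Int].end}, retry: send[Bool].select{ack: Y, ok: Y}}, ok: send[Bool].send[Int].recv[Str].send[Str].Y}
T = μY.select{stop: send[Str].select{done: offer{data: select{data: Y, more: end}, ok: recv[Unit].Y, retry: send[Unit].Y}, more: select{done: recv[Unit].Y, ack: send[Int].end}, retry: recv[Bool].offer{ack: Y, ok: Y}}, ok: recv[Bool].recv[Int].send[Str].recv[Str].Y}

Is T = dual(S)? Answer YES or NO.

μY ‖ μY  ✓ (μ self-dual)
  offer{stop,ok} ‖ select{stop,ok}  ✓ label sets agree
    • stop:
      recv[Str] ‖ send[Str]  ✓
        offer{done,more,retry} ‖ select{done,more,retry}  ✓ label sets agree
          • done:
            select{data,ok,retry} ‖ offer{data,ok,retry}  ✓ label sets agree
              • data:
                offer{data,more} ‖ select{data,more}  ✓ label sets agree
                  • data:
                    Y ‖ Y  ✓
                  • more:
                    end ‖ end  ✓
              • ok:
                send[Unit] ‖ recv[Unit]  ✓
                  Y ‖ Y  ✓
              • retry:
                recv[Unit] ‖ send[Unit]  ✓
                  Y ‖ Y  ✓
          • more:
            offer{done,ack} ‖ select{done,ack}  ✓ label sets agree
              • done:
                send[Unit] ‖ recv[Unit]  ✓
                  Y ‖ Y  ✓
              • ack:
                recv[Int] ‖ send[Int]  ✓
                  end ‖ end  ✓
          • retry:
            send[Bool] ‖ recv[Bool]  ✓
              select{ack,ok} ‖ offer{ack,ok}  ✓ label sets agree
                • ack:
                  Y ‖ Y  ✓
                • ok:
                  Y ‖ Y  ✓
    • ok:
      send[Bool] ‖ recv[Bool]  ✓
        send[Int] ‖ recv[Int]  ✓
          recv[Str] ‖ send[Str]  ✓
            send[Str] ‖ recv[Str]  ✓
              Y ‖ Y  ✓

YES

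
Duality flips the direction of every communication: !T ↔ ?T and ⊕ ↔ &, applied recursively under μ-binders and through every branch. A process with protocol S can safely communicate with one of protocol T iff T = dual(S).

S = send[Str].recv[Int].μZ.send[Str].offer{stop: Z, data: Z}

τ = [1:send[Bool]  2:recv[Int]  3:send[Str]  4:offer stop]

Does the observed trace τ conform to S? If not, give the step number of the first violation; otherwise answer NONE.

1

[1] got send[Bool], protocol expects send[Str]  ✗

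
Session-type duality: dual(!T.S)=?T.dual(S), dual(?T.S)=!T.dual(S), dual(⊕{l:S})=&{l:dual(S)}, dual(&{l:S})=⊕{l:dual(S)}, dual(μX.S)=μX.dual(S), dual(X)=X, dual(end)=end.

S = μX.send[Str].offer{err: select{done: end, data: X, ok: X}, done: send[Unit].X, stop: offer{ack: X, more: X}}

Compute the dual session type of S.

μX.recv[Str].select{err: offer{done: end, data: X, ok: X}, done: recv[Unit].X, stop: select{ack: X, more: X}}

μX ↦ μX  (rec unchanged)
  send[Str] ↦ recv[Str]
    offer{err,done,stop} ↦ select{err,done,stop}  (&→⊕)
      case err:
        select{done,data,ok} ↦ offer{done,data,ok}  (select→offer)
          case done:
            end ↦ end
          case data:
            X ↦ X
          case ok:
            X ↦ X
      case done:
        send[Unit] ↦ recv[Unit]
          X ↦ X
      case stop:
        offer{ack,more} ↦ select{ack,more}  (&→⊕)
          case ack:
            X ↦ X
          case more:
            X ↦ X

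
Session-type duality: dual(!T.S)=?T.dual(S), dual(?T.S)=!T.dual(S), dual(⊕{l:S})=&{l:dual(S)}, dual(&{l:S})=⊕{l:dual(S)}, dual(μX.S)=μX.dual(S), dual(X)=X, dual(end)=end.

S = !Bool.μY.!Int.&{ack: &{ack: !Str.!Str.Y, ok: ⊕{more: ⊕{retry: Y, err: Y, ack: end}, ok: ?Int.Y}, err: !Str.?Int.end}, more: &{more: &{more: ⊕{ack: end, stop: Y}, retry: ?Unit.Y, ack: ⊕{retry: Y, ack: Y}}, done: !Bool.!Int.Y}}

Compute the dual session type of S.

?Bool.μY.?Int.⊕{ack: ⊕{ack: ?Str.?Str.Y, ok: &{more: &{retry: Y, err: Y, ack: end}, ok: !Int.Y}, err: ?Str.!Int.end}, more: ⊕{more: ⊕{more: &{ack: end, stop: Y}, retry: !Unit.Y, ack: &{retry: Y, ack: Y}}, done: ?Bool.?Int.Y}}

!Bool → ?Bool
  μY → μY  (μ self-dual)
    !Int → ?Int
      &{ack,more} → ⊕{ack,more}  (offer→select)
        • ack:
          &{ack,ok,err} → ⊕{ack,ok,err}  (offer→select)
            • ack:
              !Str → ?Str
                !Str → ?Str
                  Y self-dual
            • ok:
              ⊕{more,ok} → &{more,ok}  (⊕→&)
                • more:
                  ⊕{retry,err,ack} → &{retry,err,ack}  (⊕→&)
                    • retry:
                      Y self-dual
                    • err:
                      Y self-dual
                    • ack:
                      end self-dual
                • ok:
                  ?Int → !Int
                    Y self-dual
            • err:
              !Str → ?Str
                ?Int → !Int
                  end self-dual
        • more:
          &{more,done} → ⊕{more,done}  (offer→select)
            • more:
              &{more,retry,ack} → ⊕{more,retry,ack}  (offer→select)
                • more:
                  ⊕{ack,stop} → &{ack,stop}  (⊕→&)
                    • ack:
                      end self-dual
                    • stop:
                      Y self-dual
                • retry:
                  ?Unit → !Unit
                    Y self-dual
                • ack:
                  ⊕{retry,ack} → &{retry,ack}  (⊕→&)
                    • retry:
                      Y self-dual
                    • ack:
                      Y self-dual
            • done:
              !Bool → ?Bool
                !Int → ?Int
                  Y self-dual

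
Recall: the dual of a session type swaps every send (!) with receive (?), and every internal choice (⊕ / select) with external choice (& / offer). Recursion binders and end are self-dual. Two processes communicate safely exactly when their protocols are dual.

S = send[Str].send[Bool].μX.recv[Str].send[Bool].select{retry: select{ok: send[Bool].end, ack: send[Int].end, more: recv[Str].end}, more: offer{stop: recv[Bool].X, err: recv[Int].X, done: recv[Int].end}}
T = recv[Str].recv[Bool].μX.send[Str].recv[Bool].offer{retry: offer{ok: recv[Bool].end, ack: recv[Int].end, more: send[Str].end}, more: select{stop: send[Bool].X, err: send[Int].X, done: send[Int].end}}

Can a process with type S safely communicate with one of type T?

YES

send[Str] vs recv[Str]  ok
  send[Bool] vs recv[Bool]  ok
    μX vs μX  ok (binder kept)
      recv[Str] vs send[Str]  ok
        send[Bool] vs recv[Bool]  ok
          select{retry,more} vs offer{retry,more}  ok same labels
            [retry]
              select{ok,ack,more} vs offer{ok,ack,more}  ok same labels
                [ok]
                  send[Bool] vs recv[Bool]  ok
                    end vs end  ok
                [ack]
                  send[Int] vs recv[Int]  ok
                    end vs end  ok
                [more]
                  recv[Str] vs send[Str]  ok
                    end vs end  ok
            [more]
              offer{stop,err,done} vs select{stop,err,done}  ok same labels
                [stop]
                  recv[Bool] vs send[Bool]  ok
                    X vs X  ok
                [err]
                  recv[Int] vs send[Int]  ok
                    X vs X  ok
                [done]
                  recv[Int] vs send[Int]  ok
                    end vs end  ok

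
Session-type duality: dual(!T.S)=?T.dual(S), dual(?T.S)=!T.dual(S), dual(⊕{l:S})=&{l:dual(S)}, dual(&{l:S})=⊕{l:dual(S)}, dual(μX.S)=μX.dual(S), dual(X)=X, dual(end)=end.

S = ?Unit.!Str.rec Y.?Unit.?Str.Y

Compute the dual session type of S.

?Unit = !Unit
  !Str = ?Str
    rec Y = rec Y  (rec unchanged)
      ?Unit = !Unit
        ?Str = !Str
          Y self-dual

!Unit.?Str.rec Y.!Unit.!Str.Y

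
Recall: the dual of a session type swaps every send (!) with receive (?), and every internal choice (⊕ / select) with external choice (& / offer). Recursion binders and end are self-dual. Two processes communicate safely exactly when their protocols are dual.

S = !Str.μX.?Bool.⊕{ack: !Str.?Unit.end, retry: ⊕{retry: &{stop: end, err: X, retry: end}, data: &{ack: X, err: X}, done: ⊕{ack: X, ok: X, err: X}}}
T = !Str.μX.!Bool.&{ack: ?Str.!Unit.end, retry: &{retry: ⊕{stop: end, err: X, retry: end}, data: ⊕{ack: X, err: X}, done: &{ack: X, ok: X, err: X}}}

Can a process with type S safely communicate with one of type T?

NO

!Str | !Str  ✗ same direction on both sides — not dual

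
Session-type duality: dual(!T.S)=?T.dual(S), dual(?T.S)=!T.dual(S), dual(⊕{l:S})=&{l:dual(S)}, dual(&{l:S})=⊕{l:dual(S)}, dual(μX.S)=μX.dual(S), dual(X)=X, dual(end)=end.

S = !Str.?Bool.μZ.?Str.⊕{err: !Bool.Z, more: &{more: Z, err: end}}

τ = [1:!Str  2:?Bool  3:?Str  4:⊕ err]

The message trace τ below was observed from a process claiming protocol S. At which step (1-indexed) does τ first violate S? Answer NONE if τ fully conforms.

[1] !Str  match  residual = ?Bool.μZ.…
[2] ?Bool  match  residual = μZ.…
[3] ?Str  match  residual = ⊕{err: !Bool.μZ.…, more: &{more: μZ.…, err: end}}
[4] ⊕ err  match  residual = !Bool.μZ.…
all 4 steps conform

NONE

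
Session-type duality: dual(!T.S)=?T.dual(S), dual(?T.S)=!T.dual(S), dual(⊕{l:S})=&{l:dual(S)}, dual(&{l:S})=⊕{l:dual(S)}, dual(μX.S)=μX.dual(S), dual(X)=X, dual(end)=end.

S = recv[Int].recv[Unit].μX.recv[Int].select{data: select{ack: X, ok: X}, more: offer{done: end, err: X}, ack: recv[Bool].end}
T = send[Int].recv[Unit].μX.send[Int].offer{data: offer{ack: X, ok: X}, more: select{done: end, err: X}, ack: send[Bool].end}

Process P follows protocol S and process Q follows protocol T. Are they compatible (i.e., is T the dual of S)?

recv[Int] | send[Int]  ok
  recv[Unit] | recv[Unit]  ✗ same direction on both sides — not dual

NO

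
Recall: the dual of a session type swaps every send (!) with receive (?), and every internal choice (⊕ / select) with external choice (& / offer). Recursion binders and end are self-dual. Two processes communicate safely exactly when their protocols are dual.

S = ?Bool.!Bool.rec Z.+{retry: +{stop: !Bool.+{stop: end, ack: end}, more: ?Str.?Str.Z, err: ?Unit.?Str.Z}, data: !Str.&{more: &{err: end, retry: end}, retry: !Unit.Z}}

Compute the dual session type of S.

?Bool ↦ !Bool
  !Bool ↦ ?Bool
    rec Z ↦ rec Z  (μ self-dual)
      +{retry,data} ↦ &{retry,data}  (⊕→&)
        case retry:
          +{stop,more,err} ↦ &{stop,more,err}  (⊕→&)
            case stop:
              !Bool ↦ ?Bool
                +{stop,ack} ↦ &{stop,ack}  (⊕→&)
                  case stop:
                    end self-dual
                  case ack:
                    end self-dual
            case more:
              ?Str ↦ !Str
                ?Str ↦ !Str
                  Z self-dual
            case err:
              ?Unit ↦ !Unit
                ?Str ↦ !Str
                  Z self-dual
        case data:
          !Str ↦ ?Str
            &{more,retry} ↦ +{more,retry}  (&→⊕)
              case more:
                &{err,retry} ↦ +{err,retry}  (&→⊕)
                  case err:
                    end self-dual
                  case retry:
                    end self-dual
              case retry:
                !Unit ↦ ?Unit
                  Z self-dual

!Bool.?Bool.rec Z.&{retry: &{stop: ?Bool.&{stop: end, ack: end}, more: !Str.!Str.Z, err: !Unit.!Str.Z}, data: ?Str.+{more: +{err: end, retry: end}, retry: ?Unit.Z}}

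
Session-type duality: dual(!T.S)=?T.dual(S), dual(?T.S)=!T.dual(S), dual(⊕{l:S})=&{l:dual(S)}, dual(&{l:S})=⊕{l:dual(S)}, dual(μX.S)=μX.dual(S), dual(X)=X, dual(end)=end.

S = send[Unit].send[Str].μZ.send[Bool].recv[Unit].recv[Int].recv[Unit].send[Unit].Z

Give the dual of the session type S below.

recv[Unit].recv[Str].μZ.recv[Bool].send[Unit].send[Int].send[Unit].recv[Unit].Z

send[Unit] → recv[Unit]
  send[Str] → recv[Str]
    μZ → μZ  (μ self-dual)
      send[Bool] → recv[Bool]
        recv[Unit] → send[Unit]
          recv[Int] → send[Int]
            recv[Unit] → send[Unit]
              send[Unit] → recv[Unit]
                Z self-dual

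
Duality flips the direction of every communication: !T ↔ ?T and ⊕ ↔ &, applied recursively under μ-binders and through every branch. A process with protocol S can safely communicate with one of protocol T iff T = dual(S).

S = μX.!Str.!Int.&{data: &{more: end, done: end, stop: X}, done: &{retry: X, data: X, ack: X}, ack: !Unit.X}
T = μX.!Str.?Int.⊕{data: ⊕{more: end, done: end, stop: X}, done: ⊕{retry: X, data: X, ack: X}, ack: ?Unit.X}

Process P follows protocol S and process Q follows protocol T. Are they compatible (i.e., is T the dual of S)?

μX vs μX  ok (μ self-dual)
  !Str vs !Str  ✗ same direction on both sides — not dual

NO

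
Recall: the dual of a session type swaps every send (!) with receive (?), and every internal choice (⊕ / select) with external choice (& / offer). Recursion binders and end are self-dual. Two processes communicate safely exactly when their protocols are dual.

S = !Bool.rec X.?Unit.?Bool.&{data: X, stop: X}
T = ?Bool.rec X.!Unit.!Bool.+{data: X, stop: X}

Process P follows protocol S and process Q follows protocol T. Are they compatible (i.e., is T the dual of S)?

!Bool | ?Bool  match
  rec X | rec X  match (μ self-dual)
    ?Unit | !Unit  match
      ?Bool | !Bool  match
        &{data,stop} | +{data,stop}  match label sets agree
          case data:
            X | X  match
          case stop:
            X | X  match

YES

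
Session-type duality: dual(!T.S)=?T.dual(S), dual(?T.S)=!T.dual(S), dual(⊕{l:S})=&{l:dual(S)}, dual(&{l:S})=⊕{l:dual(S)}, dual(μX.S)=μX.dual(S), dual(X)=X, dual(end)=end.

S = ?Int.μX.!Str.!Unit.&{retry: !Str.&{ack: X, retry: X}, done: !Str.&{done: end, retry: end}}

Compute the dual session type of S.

?Int ↦ !Int
  μX ↦ μX  (binder kept)
    !Str ↦ ?Str
      !Unit ↦ ?Unit
        &{retry,done} ↦ ⊕{retry,done}  (offer→select)
          [retry]
            !Str ↦ ?Str
              &{ack,retry} ↦ ⊕{ack,retry}  (offer→select)
                [ack]
                  dual(X) = X
                [retry]
                  dual(X) = X
          [done]
            !Str ↦ ?Str
              &{done,retry} ↦ ⊕{done,retry}  (offer→select)
                [done]
                  dual(end) = end
                [retry]
                  dual(end) = end

!Int.μX.?Str.?Unit.⊕{retry: ?Str.⊕{ack: X, retry: X}, done: ?Str.⊕{done: end, retry: end}}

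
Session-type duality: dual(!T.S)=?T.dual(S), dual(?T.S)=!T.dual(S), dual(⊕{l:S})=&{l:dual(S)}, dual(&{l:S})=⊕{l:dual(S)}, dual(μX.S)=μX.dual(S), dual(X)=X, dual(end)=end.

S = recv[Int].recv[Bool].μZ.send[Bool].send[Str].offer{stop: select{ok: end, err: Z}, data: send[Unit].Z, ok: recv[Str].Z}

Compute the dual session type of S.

recv[Int] = send[Int]
  recv[Bool] = send[Bool]
    μZ = μZ  (rec unchanged)
      send[Bool] = recv[Bool]
        send[Str] = recv[Str]
          offer{stop,data,ok} = select{stop,data,ok}  (external→internal)
            case stop:
              select{ok,err} = offer{ok,err}  (select→offer)
                case ok:
                  end self-dual
                case err:
                  Z self-dual
            case data:
              send[Unit] = recv[Unit]
                Z self-dual
            case ok:
              recv[Str] = send[Str]
                Z self-dual

send[Int].send[Bool].μZ.recv[Bool].recv[Str].select{stop: offer{ok: end, err: Z}, data: recv[Unit].Z, ok: send[Str].Z}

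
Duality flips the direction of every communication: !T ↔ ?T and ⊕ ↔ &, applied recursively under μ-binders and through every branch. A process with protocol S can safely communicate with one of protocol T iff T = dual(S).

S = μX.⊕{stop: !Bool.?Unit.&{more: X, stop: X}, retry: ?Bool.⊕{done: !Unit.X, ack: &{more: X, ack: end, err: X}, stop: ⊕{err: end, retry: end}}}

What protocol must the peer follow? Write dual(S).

μX ↦ μX  (μ self-dual)
  ⊕{stop,retry} ↦ &{stop,retry}  (internal→external)
    [stop]
      !Bool ↦ ?Bool
        ?Unit ↦ !Unit
          &{more,stop} ↦ ⊕{more,stop}  (&→⊕)
            [more]
              dual(X) = X
            [stop]
              dual(X) = X
    [retry]
      ?Bool ↦ !Bool
        ⊕{done,ack,stop} ↦ &{done,ack,stop}  (internal→external)
          [done]
            !Unit ↦ ?Unit
              dual(X) = X
          [ack]
            &{more,ack,err} ↦ ⊕{more,ack,err}  (&→⊕)
              [more]
                dual(X) = X
              [ack]
                dual(end) = end
              [err]
                dual(X) = X
          [stop]
            ⊕{err,retry} ↦ &{err,retry}  (internal→external)
              [err]
                dual(end) = end
              [retry]
                dual(end) = end

μX.&{stop: ?Bool.!Unit.⊕{more: X, stop: X}, retry: !Bool.&{done: ?Unit.X, ack: ⊕{more: X, ack: end, err: X}, stop: &{err: end, retry: end}}}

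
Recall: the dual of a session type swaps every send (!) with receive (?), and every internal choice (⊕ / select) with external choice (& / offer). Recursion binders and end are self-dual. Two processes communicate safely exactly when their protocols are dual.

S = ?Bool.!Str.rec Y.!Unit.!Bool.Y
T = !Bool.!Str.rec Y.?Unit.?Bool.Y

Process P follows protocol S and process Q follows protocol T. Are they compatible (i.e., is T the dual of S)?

?Bool ‖ !Bool  ✓
  !Str ‖ !Str  ✗ same direction on both sides — not dual

NO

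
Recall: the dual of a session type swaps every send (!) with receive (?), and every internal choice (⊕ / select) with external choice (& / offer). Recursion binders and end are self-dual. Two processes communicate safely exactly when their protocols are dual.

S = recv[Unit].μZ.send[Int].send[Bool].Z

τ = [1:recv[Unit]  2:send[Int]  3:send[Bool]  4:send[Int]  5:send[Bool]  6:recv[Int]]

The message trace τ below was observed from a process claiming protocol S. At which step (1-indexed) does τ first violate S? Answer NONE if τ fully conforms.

[1] recv[Unit]  match  cont: μZ.…
[2] send[Int]  match  cont: send[Bool].μZ.…
[3] send[Bool]  match  cont: μZ.…
[4] send[Int]  match  cont: send[Bool].μZ.…
[5] send[Bool]  match  cont: μZ.…
[6] got recv[Int], protocol expects send[Int]  ✗

6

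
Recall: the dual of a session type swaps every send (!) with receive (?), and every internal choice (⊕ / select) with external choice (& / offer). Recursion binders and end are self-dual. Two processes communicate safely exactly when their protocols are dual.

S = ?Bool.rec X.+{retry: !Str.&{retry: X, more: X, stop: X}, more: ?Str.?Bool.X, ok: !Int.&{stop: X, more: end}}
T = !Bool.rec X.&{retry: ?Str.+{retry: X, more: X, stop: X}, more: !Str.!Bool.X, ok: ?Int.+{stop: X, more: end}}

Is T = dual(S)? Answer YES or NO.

YES

?Bool | !Bool  match
  rec X | rec X  match (μ self-dual)
    +{retry,more,ok} | &{retry,more,ok}  match labels match
      [retry]
        !Str | ?Str  match
          &{retry,more,stop} | +{retry,more,stop}  match labels match
            [retry]
              X | X  match
            [more]
              X | X  match
            [stop]
              X | X  match
      [more]
        ?Str | !Str  match
          ?Bool | !Bool  match
            X | X  match
      [ok]
        !Int | ?Int  match
          &{stop,more} | +{stop,more}  match labels match
            [stop]
              X | X  match
            [more]
              end | end  match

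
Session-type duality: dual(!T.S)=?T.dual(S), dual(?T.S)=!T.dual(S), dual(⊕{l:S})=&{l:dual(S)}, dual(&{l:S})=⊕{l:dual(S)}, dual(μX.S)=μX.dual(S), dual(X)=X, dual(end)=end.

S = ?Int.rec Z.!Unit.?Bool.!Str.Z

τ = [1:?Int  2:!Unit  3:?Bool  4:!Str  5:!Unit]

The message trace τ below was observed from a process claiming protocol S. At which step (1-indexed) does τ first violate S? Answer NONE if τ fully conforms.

NONE

step 1: ?Int  match  cont: rec Z.…
step 2: !Unit  match  cont: ?Bool.!Str.rec Z.…
step 3: ?Bool  match  cont: !Str.rec Z.…
step 4: !Str  match  cont: rec Z.…
step 5: !Unit  match  cont: ?Bool.!Str.rec Z.…
τ conforms to S (length 5)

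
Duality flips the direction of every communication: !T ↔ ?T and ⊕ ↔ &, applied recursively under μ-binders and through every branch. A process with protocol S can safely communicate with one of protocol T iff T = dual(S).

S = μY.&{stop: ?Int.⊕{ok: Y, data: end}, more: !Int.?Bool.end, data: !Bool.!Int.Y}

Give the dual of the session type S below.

μY.⊕{stop: !Int.&{ok: Y, data: end}, more: ?Int.!Bool.end, data: ?Bool.?Int.Y}

μY = μY  (rec unchanged)
  &{stop,more,data} = ⊕{stop,more,data}  (offer→select)
    • stop:
      ?Int = !Int
        ⊕{ok,data} = &{ok,data}  (internal→external)
          • ok:
            Y ↦ Y
          • data:
            end ↦ end
    • more:
      !Int = ?Int
        ?Bool = !Bool
          end ↦ end
    • data:
      !Bool = ?Bool
        !Int = ?Int
          Y ↦ Y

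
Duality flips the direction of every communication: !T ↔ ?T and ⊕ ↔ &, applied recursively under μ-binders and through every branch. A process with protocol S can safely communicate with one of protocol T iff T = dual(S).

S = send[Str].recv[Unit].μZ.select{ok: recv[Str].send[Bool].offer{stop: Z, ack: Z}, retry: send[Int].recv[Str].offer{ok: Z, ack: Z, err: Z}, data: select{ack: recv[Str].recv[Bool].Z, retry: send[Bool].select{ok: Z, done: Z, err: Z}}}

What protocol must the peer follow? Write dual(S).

recv[Str].send[Unit].μZ.offer{ok: send[Str].recv[Bool].select{stop: Z, ack: Z}, retry: recv[Int].send[Str].select{ok: Z, ack: Z, err: Z}, data: offer{ack: send[Str].send[Bool].Z, retry: recv[Bool].offer{ok: Z, done: Z, err: Z}}}

send[Str] = recv[Str]
  recv[Unit] = send[Unit]
    μZ = μZ  (μ self-dual)
      select{ok,retry,data} = offer{ok,retry,data}  (select→offer)
        [ok]
          recv[Str] = send[Str]
            send[Bool] = recv[Bool]
              offer{stop,ack} = select{stop,ack}  (&→⊕)
                [stop]
                  Z ↦ Z
                [ack]
                  Z ↦ Z
        [retry]
          send[Int] = recv[Int]
            recv[Str] = send[Str]
              offer{ok,ack,err} = select{ok,ack,err}  (&→⊕)
                [ok]
                  Z ↦ Z
                [ack]
                  Z ↦ Z
                [err]
                  Z ↦ Z
        [data]
          select{ack,retry} = offer{ack,retry}  (select→offer)
            [ack]
              recv[Str] = send[Str]
                recv[Bool] = send[Bool]
                  Z ↦ Z
            [retry]
              send[Bool] = recv[Bool]
                select{ok,done,err} = offer{ok,done,err}  (select→offer)
                  [ok]
                    Z ↦ Z
                  [done]
                    Z ↦ Z
                  [err]
                    Z ↦ Z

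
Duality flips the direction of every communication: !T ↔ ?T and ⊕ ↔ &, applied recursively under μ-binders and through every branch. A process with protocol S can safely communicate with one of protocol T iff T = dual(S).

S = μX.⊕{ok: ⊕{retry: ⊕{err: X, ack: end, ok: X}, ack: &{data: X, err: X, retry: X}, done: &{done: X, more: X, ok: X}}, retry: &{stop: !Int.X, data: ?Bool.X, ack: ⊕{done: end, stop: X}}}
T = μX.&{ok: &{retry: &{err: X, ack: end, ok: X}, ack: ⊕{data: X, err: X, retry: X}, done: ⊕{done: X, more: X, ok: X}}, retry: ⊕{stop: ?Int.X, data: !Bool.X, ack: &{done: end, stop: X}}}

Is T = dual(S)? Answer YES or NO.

YES

μX ‖ μX  match (μ self-dual)
  ⊕{ok,retry} ‖ &{ok,retry}  match same labels
    • ok:
      ⊕{retry,ack,done} ‖ &{retry,ack,done}  match same labels
        • retry:
          ⊕{err,ack,ok} ‖ &{err,ack,ok}  match same labels
            • err:
              X ‖ X  match
            • ack:
              end ‖ end  match
            • ok:
              X ‖ X  match
        • ack:
          &{data,err,retry} ‖ ⊕{data,err,retry}  match same labels
            • data:
              X ‖ X  match
            • err:
              X ‖ X  match
            • retry:
              X ‖ X  match
        • done:
          &{done,more,ok} ‖ ⊕{done,more,ok}  match same labels
            • done:
              X ‖ X  match
            • more:
              X ‖ X  match
            • ok:
              X ‖ X  match
    • retry:
      &{stop,data,ack} ‖ ⊕{stop,data,ack}  match same labels
        • stop:
          !Int ‖ ?Int  match
            X ‖ X  match
        • data:
          ?Bool ‖ !Bool  match
            X ‖ X  match
        • ack:
          ⊕{done,stop} ‖ &{done,stop}  match same labels
            • done:
              end ‖ end  match
            • stop:
              X ‖ X  match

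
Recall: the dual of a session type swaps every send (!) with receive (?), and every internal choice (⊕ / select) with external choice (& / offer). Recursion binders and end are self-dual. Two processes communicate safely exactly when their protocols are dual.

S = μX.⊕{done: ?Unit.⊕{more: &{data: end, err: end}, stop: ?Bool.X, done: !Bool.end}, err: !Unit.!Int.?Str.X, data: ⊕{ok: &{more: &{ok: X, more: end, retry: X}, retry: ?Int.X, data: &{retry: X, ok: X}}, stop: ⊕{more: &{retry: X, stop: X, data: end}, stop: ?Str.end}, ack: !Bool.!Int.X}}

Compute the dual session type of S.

μX = μX  (rec unchanged)
  ⊕{done,err,data} = &{done,err,data}  (⊕→&)
    case done:
      ?Unit = !Unit
        ⊕{more,stop,done} = &{more,stop,done}  (⊕→&)
          case more:
            &{data,err} = ⊕{data,err}  (offer→select)
              case data:
                end self-dual
              case err:
                end self-dual
          case stop:
            ?Bool = !Bool
              X self-dual
          case done:
            !Bool = ?Bool
              end self-dual
    case err:
      !Unit = ?Unit
        !Int = ?Int
          ?Str = !Str
            X self-dual
    case data:
      ⊕{ok,stop,ack} = &{ok,stop,ack}  (⊕→&)
        case ok:
          &{more,retry,data} = ⊕{more,retry,data}  (offer→select)
            case more:
              &{ok,more,retry} = ⊕{ok,more,retry}  (offer→select)
                case ok:
                  X self-dual
                case more:
                  end self-dual
                case retry:
                  X self-dual
            case retry:
              ?Int = !Int
                X self-dual
            case data:
              &{retry,ok} = ⊕{retry,ok}  (offer→select)
                case retry:
                  X self-dual
                case ok:
                  X self-dual
        case stop:
          ⊕{more,stop} = &{more,stop}  (⊕→&)
            case more:
              &{retry,stop,data} = ⊕{retry,stop,data}  (offer→select)
                case retry:
                  X self-dual
                case stop:
                  X self-dual
                case data:
                  end self-dual
            case stop:
              ?Str = !Str
                end self-dual
        case ack:
          !Bool = ?Bool
            !Int = ?Int
              X self-dual

μX.&{done: !Unit.&{more: ⊕{data: end, err: end}, stop: !Bool.X, done: ?Bool.end}, err: ?Unit.?Int.!Str.X, data: &{ok: ⊕{more: ⊕{ok: X, more: end, retry: X}, retry: !Int.X, data: ⊕{retry: X, ok: X}}, stop: &{more: ⊕{retry: X, stop: X, data: end}, stop: !Str.end}, ack: ?Bool.?Int.X}}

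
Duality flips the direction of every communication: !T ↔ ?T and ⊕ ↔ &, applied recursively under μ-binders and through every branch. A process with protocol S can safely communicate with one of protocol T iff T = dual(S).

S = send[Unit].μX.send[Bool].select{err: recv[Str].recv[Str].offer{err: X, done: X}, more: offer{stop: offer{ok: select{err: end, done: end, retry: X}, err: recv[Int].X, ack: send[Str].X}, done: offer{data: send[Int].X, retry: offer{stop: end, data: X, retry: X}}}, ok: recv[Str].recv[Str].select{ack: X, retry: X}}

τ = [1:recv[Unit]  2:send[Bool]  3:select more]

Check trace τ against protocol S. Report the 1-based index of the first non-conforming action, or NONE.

1

step 1: got recv[Unit], protocol expects send[Unit]  ✗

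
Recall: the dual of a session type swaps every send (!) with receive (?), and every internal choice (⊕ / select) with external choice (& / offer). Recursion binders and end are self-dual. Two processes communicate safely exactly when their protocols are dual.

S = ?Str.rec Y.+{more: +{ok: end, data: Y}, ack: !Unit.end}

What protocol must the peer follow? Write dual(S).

!Str.rec Y.&{more: &{ok: end, data: Y}, ack: ?Unit.end}

?Str ↦ !Str
  rec Y ↦ rec Y  (binder kept)
    +{more,ack} ↦ &{more,ack}  (select→offer)
      case more:
        +{ok,data} ↦ &{ok,data}  (select→offer)
          case ok:
            end self-dual
          case data:
            Y self-dual
      case ack:
        !Unit ↦ ?Unit
          end self-dual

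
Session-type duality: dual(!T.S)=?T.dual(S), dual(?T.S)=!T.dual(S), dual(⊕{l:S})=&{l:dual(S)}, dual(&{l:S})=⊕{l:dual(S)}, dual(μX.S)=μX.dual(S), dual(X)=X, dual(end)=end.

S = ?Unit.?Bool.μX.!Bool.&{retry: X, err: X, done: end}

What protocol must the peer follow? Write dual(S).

!Unit.!Bool.μX.?Bool.⊕{retry: X, err: X, done: end}

?Unit → !Unit
  ?Bool → !Bool
    μX → μX  (rec unchanged)
      !Bool → ?Bool
        &{retry,err,done} → ⊕{retry,err,done}  (offer→select)
          case retry:
            dual(X) = X
          case err:
            dual(X) = X
          case done:
            dual(end) = end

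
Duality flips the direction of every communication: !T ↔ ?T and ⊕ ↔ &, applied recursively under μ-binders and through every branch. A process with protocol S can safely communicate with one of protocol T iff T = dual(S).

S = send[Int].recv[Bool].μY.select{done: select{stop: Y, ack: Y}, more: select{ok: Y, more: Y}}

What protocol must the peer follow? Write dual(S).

send[Int] = recv[Int]
  recv[Bool] = send[Bool]
    μY = μY  (μ self-dual)
      select{done,more} = offer{done,more}  (select→offer)
        [done]
          select{stop,ack} = offer{stop,ack}  (select→offer)
            [stop]
              Y ↦ Y
            [ack]
              Y ↦ Y
        [more]
          select{ok,more} = offer{ok,more}  (select→offer)
            [ok]
              Y ↦ Y
            [more]
              Y ↦ Y

recv[Int].send[Bool].μY.offer{done: offer{stop: Y, ack: Y}, more: offer{ok: Y, more: Y}}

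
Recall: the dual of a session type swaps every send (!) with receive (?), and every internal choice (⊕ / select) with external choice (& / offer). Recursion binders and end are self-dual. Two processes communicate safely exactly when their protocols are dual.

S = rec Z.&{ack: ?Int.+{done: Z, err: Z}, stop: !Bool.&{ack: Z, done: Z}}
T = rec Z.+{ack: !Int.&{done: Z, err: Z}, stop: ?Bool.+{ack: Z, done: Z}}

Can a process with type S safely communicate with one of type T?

YES

rec Z vs rec Z  match (binder kept)
  &{ack,stop} vs +{ack,stop}  match labels match
    case ack:
      ?Int vs !Int  match
        +{done,err} vs &{done,err}  match labels match
          case done:
            Z vs Z  match
          case err:
            Z vs Z  match
    case stop:
      !Bool vs ?Bool  match
        &{ack,done} vs +{ack,done}  match labels match
          case ack:
            Z vs Z  match
          case done:
            Z vs Z  match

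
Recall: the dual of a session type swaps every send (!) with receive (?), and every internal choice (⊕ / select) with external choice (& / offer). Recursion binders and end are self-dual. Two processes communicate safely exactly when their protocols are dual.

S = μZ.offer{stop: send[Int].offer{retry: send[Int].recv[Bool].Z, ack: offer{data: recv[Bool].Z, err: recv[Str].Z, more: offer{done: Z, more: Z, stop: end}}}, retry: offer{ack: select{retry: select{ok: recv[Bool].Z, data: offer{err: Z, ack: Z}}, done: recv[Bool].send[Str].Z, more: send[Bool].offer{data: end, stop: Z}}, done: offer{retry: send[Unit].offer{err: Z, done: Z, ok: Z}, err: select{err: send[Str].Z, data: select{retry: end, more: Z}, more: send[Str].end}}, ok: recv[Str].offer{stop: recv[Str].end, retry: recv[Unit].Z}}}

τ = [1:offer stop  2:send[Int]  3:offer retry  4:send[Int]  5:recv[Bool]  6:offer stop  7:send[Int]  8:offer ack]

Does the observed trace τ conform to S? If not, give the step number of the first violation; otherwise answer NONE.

NONE

@1 offer stop  ✓  residual = send[Int].offer{retry: send[Int].recv[Bool].μZ.…, ack: offer{data: recv[Bool].μZ.…, err: recv[Str].μZ.…, more: offer{done: μZ.…, more: μZ.…, stop: end}}}
@2 send[Int]  ✓  residual = offer{retry: send[Int].recv[Bool].μZ.…, ack: offer{data: recv[Bool].μZ.…, err: recv[Str].μZ.…, more: offer{done: μZ.…, more: μZ.…, stop: end}}}
@3 offer retry  ✓  residual = send[Int].recv[Bool].μZ.…
@4 send[Int]  ✓  residual = recv[Bool].μZ.…
@5 recv[Bool]  ✓  residual = μZ.…
@6 offer stop  ✓  residual = send[Int].offer{retry: send[Int].recv[Bool].μZ.…, ack: offer{data: recv[Bool].μZ.…, err: recv[Str].μZ.…, more: offer{done: μZ.…, more: μZ.…, stop: end}}}
@7 send[Int]  ✓  residual = offer{retry: send[Int].recv[Bool].μZ.…, ack: offer{data: recv[Bool].μZ.…, err: recv[Str].μZ.…, more: offer{done: μZ.…, more: μZ.…, stop: end}}}
@8 offer ack  ✓  residual = offer{data: recv[Bool].μZ.…, err: recv[Str].μZ.…, more: offer{done: μZ.…, more: μZ.…, stop: end}}
all 8 steps conform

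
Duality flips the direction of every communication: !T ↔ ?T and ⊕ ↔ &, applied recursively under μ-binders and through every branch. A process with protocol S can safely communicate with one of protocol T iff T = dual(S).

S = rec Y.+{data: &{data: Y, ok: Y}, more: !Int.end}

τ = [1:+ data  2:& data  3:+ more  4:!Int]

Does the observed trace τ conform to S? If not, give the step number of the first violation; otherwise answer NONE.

step 1: + data  ✓  state: &{data: rec Y.…, ok: rec Y.…}
step 2: & data  ✓  state: rec Y.…
step 3: + more  ✓  state: !Int.end
step 4: !Int  ✓  state: end
all 4 steps conform

NONE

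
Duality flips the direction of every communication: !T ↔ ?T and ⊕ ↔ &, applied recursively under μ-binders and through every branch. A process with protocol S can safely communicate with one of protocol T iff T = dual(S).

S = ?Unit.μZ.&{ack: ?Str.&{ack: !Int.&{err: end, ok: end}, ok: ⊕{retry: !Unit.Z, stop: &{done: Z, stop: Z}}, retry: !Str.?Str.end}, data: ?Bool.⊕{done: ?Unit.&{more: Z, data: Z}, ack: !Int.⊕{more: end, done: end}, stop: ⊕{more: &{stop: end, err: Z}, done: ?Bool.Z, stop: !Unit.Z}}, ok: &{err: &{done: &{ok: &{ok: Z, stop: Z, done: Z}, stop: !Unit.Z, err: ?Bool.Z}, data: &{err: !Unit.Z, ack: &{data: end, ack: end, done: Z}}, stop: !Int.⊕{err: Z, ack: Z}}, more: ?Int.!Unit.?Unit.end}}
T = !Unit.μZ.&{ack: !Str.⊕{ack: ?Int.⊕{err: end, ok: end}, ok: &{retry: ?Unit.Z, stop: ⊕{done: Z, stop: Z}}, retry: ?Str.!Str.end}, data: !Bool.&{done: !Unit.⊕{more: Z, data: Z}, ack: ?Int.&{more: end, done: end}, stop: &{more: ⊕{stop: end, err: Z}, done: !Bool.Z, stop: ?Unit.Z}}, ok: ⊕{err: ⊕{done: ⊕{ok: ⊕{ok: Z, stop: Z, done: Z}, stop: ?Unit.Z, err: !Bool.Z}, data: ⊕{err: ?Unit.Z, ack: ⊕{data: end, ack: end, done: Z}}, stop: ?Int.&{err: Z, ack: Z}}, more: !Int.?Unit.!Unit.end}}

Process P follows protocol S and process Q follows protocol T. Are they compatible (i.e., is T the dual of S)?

?Unit vs !Unit  match
  μZ vs μZ  match (μ self-dual)
    &{ack,data,ok} vs &{ack,data,ok}  ✗ choice polarity not flipped — not dual

NO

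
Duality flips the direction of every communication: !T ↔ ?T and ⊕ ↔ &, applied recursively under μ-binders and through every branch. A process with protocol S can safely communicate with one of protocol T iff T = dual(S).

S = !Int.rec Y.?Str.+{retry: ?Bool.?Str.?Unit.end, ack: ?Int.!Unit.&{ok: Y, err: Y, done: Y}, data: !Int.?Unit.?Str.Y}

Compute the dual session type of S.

!Int → ?Int
  rec Y → rec Y  (μ self-dual)
    ?Str → !Str
      +{retry,ack,data} → &{retry,ack,data}  (select→offer)
        • retry:
          ?Bool → !Bool
            ?Str → !Str
              ?Unit → !Unit
                end self-dual
        • ack:
          ?Int → !Int
            !Unit → ?Unit
              &{ok,err,done} → +{ok,err,done}  (external→internal)
                • ok:
                  Y self-dual
                • err:
                  Y self-dual
                • done:
                  Y self-dual
        • data:
          !Int → ?Int
            ?Unit → !Unit
              ?Str → !Str
                Y self-dual

?Int.rec Y.!Str.&{retry: !Bool.!Str.!Unit.end, ack: !Int.?Unit.+{ok: Y, err: Y, done: Y}, data: ?Int.!Unit.!Str.Y}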